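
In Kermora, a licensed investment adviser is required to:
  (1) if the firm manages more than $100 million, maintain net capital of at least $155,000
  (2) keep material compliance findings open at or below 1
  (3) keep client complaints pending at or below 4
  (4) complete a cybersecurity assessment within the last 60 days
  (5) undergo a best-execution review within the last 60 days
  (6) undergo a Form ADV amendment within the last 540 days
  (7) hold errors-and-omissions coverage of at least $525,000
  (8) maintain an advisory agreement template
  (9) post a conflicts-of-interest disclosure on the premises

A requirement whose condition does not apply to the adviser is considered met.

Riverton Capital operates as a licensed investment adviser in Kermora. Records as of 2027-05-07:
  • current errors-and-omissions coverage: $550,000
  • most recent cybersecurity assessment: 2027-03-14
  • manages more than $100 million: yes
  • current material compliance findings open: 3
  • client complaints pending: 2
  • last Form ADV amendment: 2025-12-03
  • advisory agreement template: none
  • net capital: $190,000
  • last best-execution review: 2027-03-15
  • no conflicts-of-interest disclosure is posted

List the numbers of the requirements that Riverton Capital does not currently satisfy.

2, 8, 9

1. condition 'manages more than $100 million' holds; net capital $190,000 ≥ $155,000 → met
2. material compliance findings open 3 > 1 → not met
3. client complaints pending 2 ≤ 4 → met
4. cybersecurity assessment 54 days ago vs limit 60 → met
5. best-execution review 53 days ago vs limit 60 → met
6. Form ADV amendment 520 days ago vs limit 540 → met
7. errors-and-omissions coverage $550,000 ≥ $525,000 → met
8. advisory agreement template absent → not met
9. conflicts-of-interest disclosure absent → not met
Not met: 2, 8, 9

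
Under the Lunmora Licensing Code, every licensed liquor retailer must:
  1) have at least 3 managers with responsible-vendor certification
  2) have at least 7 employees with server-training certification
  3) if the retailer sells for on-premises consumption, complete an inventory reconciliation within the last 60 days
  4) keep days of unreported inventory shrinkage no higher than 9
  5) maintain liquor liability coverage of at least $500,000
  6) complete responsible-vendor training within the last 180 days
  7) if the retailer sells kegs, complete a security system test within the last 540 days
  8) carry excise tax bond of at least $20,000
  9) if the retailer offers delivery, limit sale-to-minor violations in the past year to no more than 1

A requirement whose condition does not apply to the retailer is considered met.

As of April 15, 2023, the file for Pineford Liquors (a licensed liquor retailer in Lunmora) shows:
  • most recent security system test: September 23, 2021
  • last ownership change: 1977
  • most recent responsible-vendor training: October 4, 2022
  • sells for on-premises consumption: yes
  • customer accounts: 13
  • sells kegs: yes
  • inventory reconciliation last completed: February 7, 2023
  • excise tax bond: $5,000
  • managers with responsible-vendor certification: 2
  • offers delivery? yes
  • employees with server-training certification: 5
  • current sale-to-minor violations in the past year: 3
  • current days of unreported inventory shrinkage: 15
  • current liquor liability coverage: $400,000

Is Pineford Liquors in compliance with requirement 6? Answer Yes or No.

6. responsible-vendor training 193 days ago vs limit 180 → not met

No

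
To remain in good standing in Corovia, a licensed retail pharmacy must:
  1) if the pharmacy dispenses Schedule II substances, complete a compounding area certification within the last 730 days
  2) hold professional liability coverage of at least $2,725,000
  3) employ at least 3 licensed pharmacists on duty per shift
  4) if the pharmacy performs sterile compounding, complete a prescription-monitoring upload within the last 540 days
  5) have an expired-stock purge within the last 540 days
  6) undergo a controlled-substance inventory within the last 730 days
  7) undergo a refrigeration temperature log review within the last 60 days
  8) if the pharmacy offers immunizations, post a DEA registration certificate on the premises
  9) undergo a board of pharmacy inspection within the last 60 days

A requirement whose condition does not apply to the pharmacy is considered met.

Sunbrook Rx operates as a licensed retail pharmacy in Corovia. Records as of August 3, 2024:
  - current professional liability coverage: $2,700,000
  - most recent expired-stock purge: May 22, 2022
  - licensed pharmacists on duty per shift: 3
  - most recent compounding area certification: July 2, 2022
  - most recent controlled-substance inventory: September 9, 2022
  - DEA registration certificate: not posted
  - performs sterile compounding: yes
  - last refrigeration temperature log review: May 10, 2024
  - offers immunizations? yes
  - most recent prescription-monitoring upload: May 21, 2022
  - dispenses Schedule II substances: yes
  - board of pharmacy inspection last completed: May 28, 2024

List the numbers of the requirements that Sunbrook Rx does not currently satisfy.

1, 2, 4, 5, 7, 8, 9

1. condition 'dispenses Schedule II substances' holds; compounding area certification 763 days ago vs limit 730 → not met
2. professional liability coverage $2,700,000 < $2,725,000 → not met
3. licensed pharmacists on duty per shift 3 ≥ 3 → met
4. condition 'performs sterile compounding' holds; prescription-monitoring upload 805 days ago vs limit 540 → not met
5. expired-stock purge 804 days ago vs limit 540 → not met
6. controlled-substance inventory 694 days ago vs limit 730 → met
7. refrigeration temperature log review 85 days ago vs limit 60 → not met
8. condition 'offers immunizations' holds; DEA registration certificate absent → not met
9. board of pharmacy inspection 67 days ago vs limit 60 → not met
Not met: 1, 2, 4, 5, 7, 8, 9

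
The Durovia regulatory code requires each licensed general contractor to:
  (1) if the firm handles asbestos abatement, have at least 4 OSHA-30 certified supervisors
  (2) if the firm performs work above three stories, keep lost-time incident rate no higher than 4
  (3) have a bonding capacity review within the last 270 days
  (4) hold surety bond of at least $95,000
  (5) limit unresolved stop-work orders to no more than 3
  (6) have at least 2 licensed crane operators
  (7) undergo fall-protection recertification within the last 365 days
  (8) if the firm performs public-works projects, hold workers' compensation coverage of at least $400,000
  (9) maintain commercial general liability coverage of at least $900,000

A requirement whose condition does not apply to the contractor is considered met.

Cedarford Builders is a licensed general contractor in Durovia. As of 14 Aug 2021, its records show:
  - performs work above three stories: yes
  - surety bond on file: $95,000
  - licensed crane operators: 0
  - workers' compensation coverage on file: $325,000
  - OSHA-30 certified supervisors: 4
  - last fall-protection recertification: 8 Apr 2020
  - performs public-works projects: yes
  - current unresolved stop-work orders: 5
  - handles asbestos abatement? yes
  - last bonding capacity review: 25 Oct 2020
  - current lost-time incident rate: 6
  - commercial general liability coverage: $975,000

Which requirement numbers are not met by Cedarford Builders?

1. condition 'handles asbestos abatement' holds; OSHA-30 certified supervisors 4 ≥ 4 → met
2. condition 'performs work above three stories' holds; lost-time incident rate 6 > 4 → not met
3. bonding capacity review 293 days ago vs limit 270 → not met
4. surety bond $95,000 ≥ $95,000 → met
5. unresolved stop-work orders 5 > 3 → not met
6. licensed crane operators 0 < 2 → not met
7. fall-protection recertification 493 days ago vs limit 365 → not met
8. condition 'performs public-works projects' holds; workers' compensation coverage $325,000 < $400,000 → not met
9. commercial general liability coverage $975,000 ≥ $900,000 → met
Not met: 2, 3, 5, 6, 7, 8

2, 3, 5, 6, 7, 8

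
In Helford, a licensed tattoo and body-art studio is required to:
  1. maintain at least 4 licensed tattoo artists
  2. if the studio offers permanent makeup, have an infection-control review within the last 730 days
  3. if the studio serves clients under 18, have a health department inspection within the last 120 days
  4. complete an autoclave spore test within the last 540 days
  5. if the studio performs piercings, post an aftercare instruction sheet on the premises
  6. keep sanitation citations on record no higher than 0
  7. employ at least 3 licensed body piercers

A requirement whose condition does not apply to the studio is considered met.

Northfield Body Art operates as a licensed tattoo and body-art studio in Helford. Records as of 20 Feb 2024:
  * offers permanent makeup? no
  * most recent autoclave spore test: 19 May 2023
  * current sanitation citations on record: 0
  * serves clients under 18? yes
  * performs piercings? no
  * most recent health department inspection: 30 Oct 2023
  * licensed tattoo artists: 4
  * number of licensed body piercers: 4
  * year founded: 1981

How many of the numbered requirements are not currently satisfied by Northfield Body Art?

1. licensed tattoo artists 4 ≥ 4 → met
2. condition 'offers permanent makeup' does not hold → requirement n/a → met
3. condition 'serves clients under 18' holds; health department inspection 113 days ago vs limit 120 → met
4. autoclave spore test 277 days ago vs limit 540 → met
5. condition 'performs piercings' does not hold → requirement n/a → met
6. sanitation citations on record 0 ≤ 0 → met
7. licensed body piercers 4 ≥ 3 → met
Not met: 0 of 7

0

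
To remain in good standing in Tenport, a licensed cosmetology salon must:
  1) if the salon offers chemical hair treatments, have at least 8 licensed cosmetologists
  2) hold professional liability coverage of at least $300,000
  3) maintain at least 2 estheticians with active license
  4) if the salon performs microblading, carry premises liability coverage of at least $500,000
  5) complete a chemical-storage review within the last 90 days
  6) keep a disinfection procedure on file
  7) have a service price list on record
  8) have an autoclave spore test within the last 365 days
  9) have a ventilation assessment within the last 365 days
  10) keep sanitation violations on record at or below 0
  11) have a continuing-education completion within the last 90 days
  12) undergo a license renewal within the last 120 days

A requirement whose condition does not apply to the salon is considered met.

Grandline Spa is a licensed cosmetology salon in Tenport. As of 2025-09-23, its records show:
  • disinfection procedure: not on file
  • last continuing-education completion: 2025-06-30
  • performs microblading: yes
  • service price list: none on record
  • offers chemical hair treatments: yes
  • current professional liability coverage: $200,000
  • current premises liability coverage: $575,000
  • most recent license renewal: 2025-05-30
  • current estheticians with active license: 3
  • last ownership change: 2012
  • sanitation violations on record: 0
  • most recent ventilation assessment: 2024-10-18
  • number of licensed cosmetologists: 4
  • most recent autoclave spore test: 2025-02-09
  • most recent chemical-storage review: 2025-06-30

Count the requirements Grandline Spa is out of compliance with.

1. condition 'offers chemical hair treatments' holds; licensed cosmetologists 4 < 8 → not met
2. professional liability coverage $200,000 < $300,000 → not met
3. estheticians with active license 3 ≥ 2 → met
4. condition 'performs microblading' holds; premises liability coverage $575,000 ≥ $500,000 → met
5. chemical-storage review 85 days ago vs limit 90 → met
6. disinfection procedure absent → not met
7. service price list absent → not met
8. autoclave spore test 226 days ago vs limit 365 → met
9. ventilation assessment 340 days ago vs limit 365 → met
10. sanitation violations on record 0 ≤ 0 → met
11. continuing-education completion 85 days ago vs limit 90 → met
12. license renewal 116 days ago vs limit 120 → met
Not met: 4 of 12

4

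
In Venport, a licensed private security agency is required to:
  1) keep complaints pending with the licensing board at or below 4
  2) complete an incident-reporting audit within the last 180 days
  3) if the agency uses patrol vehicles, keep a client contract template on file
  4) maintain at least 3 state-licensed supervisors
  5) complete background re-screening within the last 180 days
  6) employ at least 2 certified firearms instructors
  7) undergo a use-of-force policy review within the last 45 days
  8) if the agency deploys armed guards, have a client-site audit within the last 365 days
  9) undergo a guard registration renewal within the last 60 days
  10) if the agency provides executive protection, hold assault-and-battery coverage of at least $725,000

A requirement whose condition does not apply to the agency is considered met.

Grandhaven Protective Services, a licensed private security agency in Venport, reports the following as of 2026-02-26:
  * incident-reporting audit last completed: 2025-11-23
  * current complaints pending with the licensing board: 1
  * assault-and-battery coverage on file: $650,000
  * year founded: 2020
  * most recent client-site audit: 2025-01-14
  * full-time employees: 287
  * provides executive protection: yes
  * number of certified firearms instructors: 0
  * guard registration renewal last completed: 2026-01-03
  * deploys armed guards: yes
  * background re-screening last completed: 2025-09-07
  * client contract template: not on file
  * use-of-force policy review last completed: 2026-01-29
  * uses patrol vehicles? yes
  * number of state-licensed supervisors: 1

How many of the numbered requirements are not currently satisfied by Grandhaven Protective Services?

5

1. complaints pending with the licensing board 1 ≤ 4 → met
2. incident-reporting audit 95 days ago vs limit 180 → met
3. condition 'uses patrol vehicles' holds; client contract template absent → not met
4. state-licensed supervisors 1 < 3 → not met
5. background re-screening 172 days ago vs limit 180 → met
6. certified firearms instructors 0 < 2 → not met
7. use-of-force policy review 28 days ago vs limit 45 → met
8. condition 'deploys armed guards' holds; client-site audit 408 days ago vs limit 365 → not met
9. guard registration renewal 54 days ago vs limit 60 → met
10. condition 'provides executive protection' holds; assault-and-battery coverage $650,000 < $725,000 → not met
Not met: 5 of 10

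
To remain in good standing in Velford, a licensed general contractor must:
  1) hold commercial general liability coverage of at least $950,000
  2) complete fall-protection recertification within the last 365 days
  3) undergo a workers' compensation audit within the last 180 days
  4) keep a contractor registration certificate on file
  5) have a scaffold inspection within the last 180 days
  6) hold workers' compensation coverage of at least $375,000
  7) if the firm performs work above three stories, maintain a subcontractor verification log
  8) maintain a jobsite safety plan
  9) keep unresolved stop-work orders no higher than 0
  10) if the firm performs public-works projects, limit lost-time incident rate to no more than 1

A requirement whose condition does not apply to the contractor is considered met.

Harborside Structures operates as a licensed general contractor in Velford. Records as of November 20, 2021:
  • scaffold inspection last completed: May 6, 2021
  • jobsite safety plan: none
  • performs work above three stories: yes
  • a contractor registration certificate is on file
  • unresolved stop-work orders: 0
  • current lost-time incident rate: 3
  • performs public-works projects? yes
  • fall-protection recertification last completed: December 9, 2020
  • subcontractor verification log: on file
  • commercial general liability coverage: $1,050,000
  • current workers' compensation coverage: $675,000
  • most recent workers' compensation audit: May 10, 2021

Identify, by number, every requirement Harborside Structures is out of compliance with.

3, 5, 8, 10

1. commercial general liability coverage $1,050,000 ≥ $950,000 → met
2. fall-protection recertification 346 days ago vs limit 365 → met
3. workers' compensation audit 194 days ago vs limit 180 → not met
4. contractor registration certificate present → met
5. scaffold inspection 198 days ago vs limit 180 → not met
6. workers' compensation coverage $675,000 ≥ $375,000 → met
7. condition 'performs work above three stories' holds; subcontractor verification log present → met
8. jobsite safety plan absent → not met
9. unresolved stop-work orders 0 ≤ 0 → met
10. condition 'performs public-works projects' holds; lost-time incident rate 3 > 1 → not met
Not met: 3, 5, 8, 10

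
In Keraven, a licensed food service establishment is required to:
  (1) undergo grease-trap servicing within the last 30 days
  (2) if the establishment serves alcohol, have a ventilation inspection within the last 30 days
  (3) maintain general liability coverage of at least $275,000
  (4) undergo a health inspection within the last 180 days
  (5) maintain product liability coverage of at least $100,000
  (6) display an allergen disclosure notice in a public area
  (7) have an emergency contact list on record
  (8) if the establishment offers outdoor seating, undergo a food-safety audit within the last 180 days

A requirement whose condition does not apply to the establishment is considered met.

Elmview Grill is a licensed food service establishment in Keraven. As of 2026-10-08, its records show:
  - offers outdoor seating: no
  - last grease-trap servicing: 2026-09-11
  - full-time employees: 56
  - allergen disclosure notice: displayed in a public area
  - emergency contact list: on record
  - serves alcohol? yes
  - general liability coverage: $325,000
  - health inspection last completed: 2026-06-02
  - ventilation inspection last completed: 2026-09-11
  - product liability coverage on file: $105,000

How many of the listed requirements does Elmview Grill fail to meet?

0

1. grease-trap servicing 27 days ago vs limit 30 → met
2. condition 'serves alcohol' holds; ventilation inspection 27 days ago vs limit 30 → met
3. general liability coverage $325,000 ≥ $275,000 → met
4. health inspection 128 days ago vs limit 180 → met
5. product liability coverage $105,000 ≥ $100,000 → met
6. allergen disclosure notice present → met
7. emergency contact list present → met
8. condition 'offers outdoor seating' does not hold → requirement n/a → met
Not met: 0 of 8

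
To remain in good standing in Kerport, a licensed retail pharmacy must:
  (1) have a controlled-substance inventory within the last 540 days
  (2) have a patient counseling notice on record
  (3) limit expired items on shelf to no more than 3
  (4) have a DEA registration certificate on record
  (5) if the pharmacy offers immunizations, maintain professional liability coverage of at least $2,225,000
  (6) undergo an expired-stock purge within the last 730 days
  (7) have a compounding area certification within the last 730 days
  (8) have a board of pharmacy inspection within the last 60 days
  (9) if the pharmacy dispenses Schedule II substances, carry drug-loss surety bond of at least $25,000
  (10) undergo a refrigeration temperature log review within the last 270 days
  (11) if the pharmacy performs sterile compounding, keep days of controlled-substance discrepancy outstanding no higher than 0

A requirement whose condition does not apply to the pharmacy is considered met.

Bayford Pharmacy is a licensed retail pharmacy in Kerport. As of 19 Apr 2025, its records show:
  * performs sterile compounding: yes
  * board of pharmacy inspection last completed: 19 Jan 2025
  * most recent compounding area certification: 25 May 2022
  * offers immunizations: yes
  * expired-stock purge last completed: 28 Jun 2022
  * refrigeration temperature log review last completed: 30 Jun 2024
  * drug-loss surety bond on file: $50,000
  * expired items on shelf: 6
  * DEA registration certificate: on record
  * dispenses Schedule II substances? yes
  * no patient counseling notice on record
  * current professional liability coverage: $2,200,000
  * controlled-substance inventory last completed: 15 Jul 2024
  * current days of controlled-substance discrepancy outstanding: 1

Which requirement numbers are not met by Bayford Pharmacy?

1. controlled-substance inventory 278 days ago vs limit 540 → met
2. patient counseling notice absent → not met
3. expired items on shelf 6 > 3 → not met
4. DEA registration certificate present → met
5. condition 'offers immunizations' holds; professional liability coverage $2,200,000 < $2,225,000 → not met
6. expired-stock purge 1026 days ago vs limit 730 → not met
7. compounding area certification 1060 days ago vs limit 730 → not met
8. board of pharmacy inspection 90 days ago vs limit 60 → not met
9. condition 'dispenses Schedule II substances' holds; drug-loss surety bond $50,000 ≥ $25,000 → met
10. refrigeration temperature log review 293 days ago vs limit 270 → not met
11. condition 'performs sterile compounding' holds; days of controlled-substance discrepancy outstanding 1 > 0 → not met
Not met: 2, 3, 5, 6, 7, 8, 10, 11

2, 3, 5, 6, 7, 8, 10, 11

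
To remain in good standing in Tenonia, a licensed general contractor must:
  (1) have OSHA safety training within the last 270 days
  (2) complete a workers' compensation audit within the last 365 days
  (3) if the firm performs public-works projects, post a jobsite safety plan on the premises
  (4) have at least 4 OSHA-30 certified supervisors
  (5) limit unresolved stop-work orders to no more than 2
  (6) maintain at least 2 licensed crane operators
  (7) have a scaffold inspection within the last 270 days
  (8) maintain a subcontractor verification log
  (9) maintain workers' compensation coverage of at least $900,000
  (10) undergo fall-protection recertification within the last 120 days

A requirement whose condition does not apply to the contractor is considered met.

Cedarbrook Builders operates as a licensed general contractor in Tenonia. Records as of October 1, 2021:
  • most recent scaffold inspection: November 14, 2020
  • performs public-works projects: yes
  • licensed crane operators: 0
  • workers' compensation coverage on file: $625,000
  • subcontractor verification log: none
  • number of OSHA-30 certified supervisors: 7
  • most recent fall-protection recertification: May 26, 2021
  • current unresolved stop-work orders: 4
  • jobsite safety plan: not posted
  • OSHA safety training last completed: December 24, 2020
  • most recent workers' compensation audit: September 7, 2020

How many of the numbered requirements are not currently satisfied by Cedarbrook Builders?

1. OSHA safety training 281 days ago vs limit 270 → not met
2. workers' compensation audit 389 days ago vs limit 365 → not met
3. condition 'performs public-works projects' holds; jobsite safety plan absent → not met
4. OSHA-30 certified supervisors 7 ≥ 4 → met
5. unresolved stop-work orders 4 > 2 → not met
6. licensed crane operators 0 < 2 → not met
7. scaffold inspection 321 days ago vs limit 270 → not met
8. subcontractor verification log absent → not met
9. workers' compensation coverage $625,000 < $900,000 → not met
10. fall-protection recertification 128 days ago vs limit 120 → not met
Not met: 9 of 10

9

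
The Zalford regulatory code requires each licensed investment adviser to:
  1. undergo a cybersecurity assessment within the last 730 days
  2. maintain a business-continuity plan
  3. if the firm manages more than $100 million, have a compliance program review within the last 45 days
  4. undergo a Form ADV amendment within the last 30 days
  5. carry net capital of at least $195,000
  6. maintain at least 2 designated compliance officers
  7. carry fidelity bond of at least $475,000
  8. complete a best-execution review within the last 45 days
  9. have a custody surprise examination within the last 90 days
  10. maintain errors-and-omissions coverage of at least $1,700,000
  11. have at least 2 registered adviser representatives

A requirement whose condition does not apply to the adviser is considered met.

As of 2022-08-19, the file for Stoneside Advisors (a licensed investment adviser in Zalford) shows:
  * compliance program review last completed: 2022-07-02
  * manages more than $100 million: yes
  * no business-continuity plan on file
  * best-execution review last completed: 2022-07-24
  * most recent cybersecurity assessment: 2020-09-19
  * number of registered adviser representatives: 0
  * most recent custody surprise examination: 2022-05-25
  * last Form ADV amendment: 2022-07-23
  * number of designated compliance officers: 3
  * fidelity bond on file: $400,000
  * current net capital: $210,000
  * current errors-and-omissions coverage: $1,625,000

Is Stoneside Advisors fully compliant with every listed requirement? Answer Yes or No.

No

1. cybersecurity assessment 699 days ago vs limit 730 → met
2. business-continuity plan absent → not met
3. condition 'manages more than $100 million' holds; compliance program review 48 days ago vs limit 45 → not met
4. Form ADV amendment 27 days ago vs limit 30 → met
5. net capital $210,000 ≥ $195,000 → met
6. designated compliance officers 3 ≥ 2 → met
7. fidelity bond $400,000 < $475,000 → not met
8. best-execution review 26 days ago vs limit 45 → met
9. custody surprise examination 86 days ago vs limit 90 → met
10. errors-and-omissions coverage $1,625,000 < $1,700,000 → not met
11. registered adviser representatives 0 < 2 → not met
Not met: 2, 3, 7, 10, 11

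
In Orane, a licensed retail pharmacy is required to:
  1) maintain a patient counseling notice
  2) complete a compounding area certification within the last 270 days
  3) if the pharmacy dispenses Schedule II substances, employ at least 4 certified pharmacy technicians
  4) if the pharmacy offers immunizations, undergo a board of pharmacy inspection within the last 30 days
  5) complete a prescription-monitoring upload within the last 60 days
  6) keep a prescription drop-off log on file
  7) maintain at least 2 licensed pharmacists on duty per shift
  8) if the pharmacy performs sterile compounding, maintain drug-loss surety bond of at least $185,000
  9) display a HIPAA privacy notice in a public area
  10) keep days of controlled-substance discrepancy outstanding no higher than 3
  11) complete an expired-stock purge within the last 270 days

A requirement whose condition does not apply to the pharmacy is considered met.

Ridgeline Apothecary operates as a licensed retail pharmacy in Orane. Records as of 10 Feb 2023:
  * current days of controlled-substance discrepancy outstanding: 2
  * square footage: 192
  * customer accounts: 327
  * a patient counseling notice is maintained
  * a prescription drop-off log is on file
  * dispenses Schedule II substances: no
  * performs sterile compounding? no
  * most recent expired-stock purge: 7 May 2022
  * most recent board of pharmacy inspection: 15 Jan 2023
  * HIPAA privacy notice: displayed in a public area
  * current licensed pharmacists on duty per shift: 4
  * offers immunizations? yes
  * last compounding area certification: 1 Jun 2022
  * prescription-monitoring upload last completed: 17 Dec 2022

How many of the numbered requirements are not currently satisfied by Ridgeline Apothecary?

1. patient counseling notice present → met
2. compounding area certification 254 days ago vs limit 270 → met
3. condition 'dispenses Schedule II substances' does not hold → requirement n/a → met
4. condition 'offers immunizations' holds; board of pharmacy inspection 26 days ago vs limit 30 → met
5. prescription-monitoring upload 55 days ago vs limit 60 → met
6. prescription drop-off log present → met
7. licensed pharmacists on duty per shift 4 ≥ 2 → met
8. condition 'performs sterile compounding' does not hold → requirement n/a → met
9. HIPAA privacy notice present → met
10. days of controlled-substance discrepancy outstanding 2 ≤ 3 → met
11. expired-stock purge 279 days ago vs limit 270 → not met
Not met: 1 of 11

1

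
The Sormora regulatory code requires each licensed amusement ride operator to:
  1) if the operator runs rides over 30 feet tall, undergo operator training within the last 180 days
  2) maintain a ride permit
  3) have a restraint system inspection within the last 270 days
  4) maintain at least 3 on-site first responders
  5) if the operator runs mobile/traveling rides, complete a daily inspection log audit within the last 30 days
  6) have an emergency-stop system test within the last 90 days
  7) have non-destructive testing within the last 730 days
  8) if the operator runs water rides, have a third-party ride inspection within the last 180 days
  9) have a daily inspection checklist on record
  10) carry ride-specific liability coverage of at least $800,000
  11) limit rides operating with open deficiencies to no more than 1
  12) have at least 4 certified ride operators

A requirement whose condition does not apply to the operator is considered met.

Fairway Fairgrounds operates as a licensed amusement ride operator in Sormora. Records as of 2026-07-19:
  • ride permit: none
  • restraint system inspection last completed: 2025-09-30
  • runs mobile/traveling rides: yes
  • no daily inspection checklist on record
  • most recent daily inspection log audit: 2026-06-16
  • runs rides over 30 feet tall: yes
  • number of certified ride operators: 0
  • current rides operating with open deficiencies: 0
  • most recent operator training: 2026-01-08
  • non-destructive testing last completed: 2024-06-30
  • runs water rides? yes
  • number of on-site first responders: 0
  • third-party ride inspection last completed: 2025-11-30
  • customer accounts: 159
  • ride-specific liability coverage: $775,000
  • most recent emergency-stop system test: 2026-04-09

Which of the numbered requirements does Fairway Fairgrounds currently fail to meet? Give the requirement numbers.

1, 2, 3, 4, 5, 6, 7, 8, 9, 10, 12

1. condition 'runs rides over 30 feet tall' holds; operator training 192 days ago vs limit 180 → not met
2. ride permit absent → not met
3. restraint system inspection 292 days ago vs limit 270 → not met
4. on-site first responders 0 < 3 → not met
5. condition 'runs mobile/traveling rides' holds; daily inspection log audit 33 days ago vs limit 30 → not met
6. emergency-stop system test 101 days ago vs limit 90 → not met
7. non-destructive testing 749 days ago vs limit 730 → not met
8. condition 'runs water rides' holds; third-party ride inspection 231 days ago vs limit 180 → not met
9. daily inspection checklist absent → not met
10. ride-specific liability coverage $775,000 < $800,000 → not met
11. rides operating with open deficiencies 0 ≤ 1 → met
12. certified ride operators 0 < 4 → not met
Not met: 1, 2, 3, 4, 5, 6, 7, 8, 9, 10, 12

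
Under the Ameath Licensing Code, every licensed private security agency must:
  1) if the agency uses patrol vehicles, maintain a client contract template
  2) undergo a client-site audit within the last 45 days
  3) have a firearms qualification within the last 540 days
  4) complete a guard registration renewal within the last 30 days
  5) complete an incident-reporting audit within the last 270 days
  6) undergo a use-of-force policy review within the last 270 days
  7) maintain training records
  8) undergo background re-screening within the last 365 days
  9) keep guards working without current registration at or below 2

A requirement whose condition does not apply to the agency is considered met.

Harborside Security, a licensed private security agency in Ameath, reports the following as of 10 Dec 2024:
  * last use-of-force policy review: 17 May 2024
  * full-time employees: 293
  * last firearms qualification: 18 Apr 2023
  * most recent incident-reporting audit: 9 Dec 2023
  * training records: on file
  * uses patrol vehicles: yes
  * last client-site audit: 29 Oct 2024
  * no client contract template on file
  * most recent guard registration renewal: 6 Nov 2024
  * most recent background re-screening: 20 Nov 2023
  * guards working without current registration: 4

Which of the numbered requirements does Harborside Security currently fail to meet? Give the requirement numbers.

1, 3, 4, 5, 8, 9

1. condition 'uses patrol vehicles' holds; client contract template absent → not met
2. client-site audit 42 days ago vs limit 45 → met
3. firearms qualification 602 days ago vs limit 540 → not met
4. guard registration renewal 34 days ago vs limit 30 → not met
5. incident-reporting audit 367 days ago vs limit 270 → not met
6. use-of-force policy review 207 days ago vs limit 270 → met
7. training records present → met
8. background re-screening 386 days ago vs limit 365 → not met
9. guards working without current registration 4 > 2 → not met
Not met: 1, 3, 4, 5, 8, 9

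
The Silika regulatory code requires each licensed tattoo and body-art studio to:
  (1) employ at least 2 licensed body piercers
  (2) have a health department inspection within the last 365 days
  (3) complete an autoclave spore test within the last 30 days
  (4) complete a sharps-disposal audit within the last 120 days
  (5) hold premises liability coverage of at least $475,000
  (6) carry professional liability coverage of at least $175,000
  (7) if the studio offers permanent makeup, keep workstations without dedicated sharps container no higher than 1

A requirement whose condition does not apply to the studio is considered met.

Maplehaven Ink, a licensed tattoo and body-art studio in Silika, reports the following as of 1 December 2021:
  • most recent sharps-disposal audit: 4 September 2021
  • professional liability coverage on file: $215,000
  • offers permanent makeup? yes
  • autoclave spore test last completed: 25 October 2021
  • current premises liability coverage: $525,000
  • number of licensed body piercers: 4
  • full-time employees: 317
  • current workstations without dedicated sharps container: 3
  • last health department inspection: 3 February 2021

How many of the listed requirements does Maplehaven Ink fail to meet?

2

1. licensed body piercers 4 ≥ 2 → met
2. health department inspection 301 days ago vs limit 365 → met
3. autoclave spore test 37 days ago vs limit 30 → not met
4. sharps-disposal audit 88 days ago vs limit 120 → met
5. premises liability coverage $525,000 ≥ $475,000 → met
6. professional liability coverage $215,000 ≥ $175,000 → met
7. condition 'offers permanent makeup' holds; workstations without dedicated sharps container 3 > 1 → not met
Not met: 2 of 7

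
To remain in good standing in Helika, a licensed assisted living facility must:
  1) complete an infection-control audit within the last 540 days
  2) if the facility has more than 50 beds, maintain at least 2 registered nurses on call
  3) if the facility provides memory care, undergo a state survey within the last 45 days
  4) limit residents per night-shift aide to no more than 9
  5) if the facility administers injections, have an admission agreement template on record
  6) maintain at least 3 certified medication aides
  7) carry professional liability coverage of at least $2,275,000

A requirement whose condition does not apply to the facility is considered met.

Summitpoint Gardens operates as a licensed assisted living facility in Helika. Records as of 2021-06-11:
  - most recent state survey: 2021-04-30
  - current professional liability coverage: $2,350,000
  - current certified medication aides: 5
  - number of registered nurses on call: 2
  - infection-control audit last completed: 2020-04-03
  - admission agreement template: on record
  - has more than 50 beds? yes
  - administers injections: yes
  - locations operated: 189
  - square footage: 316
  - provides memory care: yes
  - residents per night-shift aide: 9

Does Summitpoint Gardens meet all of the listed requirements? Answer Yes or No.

Yes

1. infection-control audit 434 days ago vs limit 540 → met
2. condition 'has more than 50 beds' holds; registered nurses on call 2 ≥ 2 → met
3. condition 'provides memory care' holds; state survey 42 days ago vs limit 45 → met
4. residents per night-shift aide 9 ≤ 9 → met
5. condition 'administers injections' holds; admission agreement template present → met
6. certified medication aides 5 ≥ 3 → met
7. professional liability coverage $2,350,000 ≥ $2,275,000 → met
All met.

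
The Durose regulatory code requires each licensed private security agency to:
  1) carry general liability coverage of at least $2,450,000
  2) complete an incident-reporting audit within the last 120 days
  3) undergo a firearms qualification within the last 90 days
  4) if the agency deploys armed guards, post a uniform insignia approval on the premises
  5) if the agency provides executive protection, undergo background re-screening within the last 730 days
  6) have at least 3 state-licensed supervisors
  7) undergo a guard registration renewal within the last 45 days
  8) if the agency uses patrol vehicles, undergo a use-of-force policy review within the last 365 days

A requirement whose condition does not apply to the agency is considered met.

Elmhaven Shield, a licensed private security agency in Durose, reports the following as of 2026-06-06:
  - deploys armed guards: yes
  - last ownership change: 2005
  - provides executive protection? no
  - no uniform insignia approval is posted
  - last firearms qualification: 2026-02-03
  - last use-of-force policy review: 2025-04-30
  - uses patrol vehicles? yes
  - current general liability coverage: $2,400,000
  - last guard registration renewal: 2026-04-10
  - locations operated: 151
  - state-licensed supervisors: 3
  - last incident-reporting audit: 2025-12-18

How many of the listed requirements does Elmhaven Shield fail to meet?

1. general liability coverage $2,400,000 < $2,450,000 → not met
2. incident-reporting audit 170 days ago vs limit 120 → not met
3. firearms qualification 123 days ago vs limit 90 → not met
4. condition 'deploys armed guards' holds; uniform insignia approval absent → not met
5. condition 'provides executive protection' does not hold → requirement n/a → met
6. state-licensed supervisors 3 ≥ 3 → met
7. guard registration renewal 57 days ago vs limit 45 → not met
8. condition 'uses patrol vehicles' holds; use-of-force policy review 402 days ago vs limit 365 → not met
Not met: 6 of 8

6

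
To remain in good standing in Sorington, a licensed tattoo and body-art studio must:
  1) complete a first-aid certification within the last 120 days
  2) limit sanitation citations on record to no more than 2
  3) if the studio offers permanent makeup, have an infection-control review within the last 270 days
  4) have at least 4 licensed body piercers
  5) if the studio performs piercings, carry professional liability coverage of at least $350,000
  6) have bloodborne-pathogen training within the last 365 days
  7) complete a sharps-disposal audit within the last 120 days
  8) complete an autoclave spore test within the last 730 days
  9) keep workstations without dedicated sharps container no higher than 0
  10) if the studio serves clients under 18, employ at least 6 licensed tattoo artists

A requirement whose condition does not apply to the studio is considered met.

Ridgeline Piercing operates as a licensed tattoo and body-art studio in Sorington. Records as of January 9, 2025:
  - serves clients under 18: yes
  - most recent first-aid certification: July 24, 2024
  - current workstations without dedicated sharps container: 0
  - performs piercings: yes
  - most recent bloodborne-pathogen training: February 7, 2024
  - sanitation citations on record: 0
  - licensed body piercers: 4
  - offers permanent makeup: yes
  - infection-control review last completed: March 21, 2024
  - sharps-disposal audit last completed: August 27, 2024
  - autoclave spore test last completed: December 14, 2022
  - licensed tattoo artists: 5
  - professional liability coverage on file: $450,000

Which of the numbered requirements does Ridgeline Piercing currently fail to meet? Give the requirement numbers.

1. first-aid certification 169 days ago vs limit 120 → not met
2. sanitation citations on record 0 ≤ 2 → met
3. condition 'offers permanent makeup' holds; infection-control review 294 days ago vs limit 270 → not met
4. licensed body piercers 4 ≥ 4 → met
5. condition 'performs piercings' holds; professional liability coverage $450,000 ≥ $350,000 → met
6. bloodborne-pathogen training 337 days ago vs limit 365 → met
7. sharps-disposal audit 135 days ago vs limit 120 → not met
8. autoclave spore test 757 days ago vs limit 730 → not met
9. workstations without dedicated sharps container 0 ≤ 0 → met
10. condition 'serves clients under 18' holds; licensed tattoo artists 5 < 6 → not met
Not met: 1, 3, 7, 8, 10

1, 3, 7, 8, 10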